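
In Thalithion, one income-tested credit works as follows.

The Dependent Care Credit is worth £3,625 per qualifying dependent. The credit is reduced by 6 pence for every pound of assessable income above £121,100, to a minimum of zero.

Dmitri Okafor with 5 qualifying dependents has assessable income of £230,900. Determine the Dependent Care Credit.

£11,537

Dependent Care Credit: base = 5 × £3,625 = £18,125. 6% of the £109,800 excess over £121,100 is £6,588; credit = £18,125 − £6,588 = £11,537.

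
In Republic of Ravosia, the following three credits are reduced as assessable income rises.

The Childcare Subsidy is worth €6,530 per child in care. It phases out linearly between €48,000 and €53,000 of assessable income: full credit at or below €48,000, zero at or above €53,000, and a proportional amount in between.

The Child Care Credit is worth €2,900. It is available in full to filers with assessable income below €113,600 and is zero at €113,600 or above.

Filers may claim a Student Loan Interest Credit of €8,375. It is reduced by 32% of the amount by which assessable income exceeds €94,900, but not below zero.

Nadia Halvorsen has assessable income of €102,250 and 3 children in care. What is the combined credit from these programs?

Childcare Subsidy: base = 3 × €6,530 = €19,590. €102,250 is at or above €53,000, so the credit is €0.
Child Care Credit: €102,250 is below the €113,600 cutoff, so the full €2,900 applies.
Student Loan Interest Credit: 32% of the €7,350 excess over €94,900 is €2,352; credit = €8,375 − €2,352 = €6,023.
Total: €0 + €2,900 + €6,023 = €8,923.

€8,923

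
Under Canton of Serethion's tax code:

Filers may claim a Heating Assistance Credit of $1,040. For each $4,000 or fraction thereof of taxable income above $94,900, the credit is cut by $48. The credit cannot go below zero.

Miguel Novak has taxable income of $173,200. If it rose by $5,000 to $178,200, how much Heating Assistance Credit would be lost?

$48

At $173,200 — income exceeds $94,900 by $78,300, which is 20 full-or-partial $4,000 increments; reduction = 20 × $48 = $960, leaving $80.
At $178,200 — income exceeds $94,900 by $83,300, which is 21 full-or-partial $4,000 increments; reduction = 21 × $48 = $1,008, leaving $32.
Lost: $80 − $32 = $48.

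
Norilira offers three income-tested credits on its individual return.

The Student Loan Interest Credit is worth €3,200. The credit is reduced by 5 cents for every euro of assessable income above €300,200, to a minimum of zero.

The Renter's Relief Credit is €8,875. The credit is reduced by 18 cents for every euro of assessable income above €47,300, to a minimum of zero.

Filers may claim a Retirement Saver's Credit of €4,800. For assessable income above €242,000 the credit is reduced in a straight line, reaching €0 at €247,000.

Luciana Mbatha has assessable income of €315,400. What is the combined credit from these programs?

Student Loan Interest Credit: 5% of the €15,200 excess over €300,200 is €760; credit = €3,200 − €760 = €2,440.
Renter's Relief Credit: 18% of the €268,100 excess over €47,300 is €48,258 ≥ base, so the credit is €0.
Retirement Saver's Credit: €315,400 is at or above €247,000, so the credit is €0.
Total: €2,440 + €0 + €0 = €2,440.

€2,440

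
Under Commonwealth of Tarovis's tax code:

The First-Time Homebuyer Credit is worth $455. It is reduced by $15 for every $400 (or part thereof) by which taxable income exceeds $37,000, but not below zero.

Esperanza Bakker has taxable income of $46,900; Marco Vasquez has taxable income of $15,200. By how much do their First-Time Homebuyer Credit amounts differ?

$375

Esperanza ($46,900): First-Time Homebuyer Credit: income exceeds $37,000 by $9,900, which is 25 full-or-partial $400 increments; reduction = 25 × $15 = $375, leaving $80.
Marco ($15,200): First-Time Homebuyer Credit: $15,200 is at or below the $37,000 threshold, so the full $455 applies.
Difference: |$80 − $455| = $375.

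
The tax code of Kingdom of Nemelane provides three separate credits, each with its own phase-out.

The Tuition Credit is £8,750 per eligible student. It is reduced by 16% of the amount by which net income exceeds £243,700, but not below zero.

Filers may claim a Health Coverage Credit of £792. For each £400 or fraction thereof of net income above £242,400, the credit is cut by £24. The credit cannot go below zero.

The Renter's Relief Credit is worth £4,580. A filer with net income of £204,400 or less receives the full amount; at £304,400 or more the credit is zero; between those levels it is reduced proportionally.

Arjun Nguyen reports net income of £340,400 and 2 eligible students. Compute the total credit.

£2,028

Tuition Credit: base = 2 × £8,750 = £17,500. 16% of the £96,700 excess over £243,700 is £15,472; credit = £17,500 − £15,472 = £2,028.
Health Coverage Credit: income exceeds £242,400 by £98,000 → 245 increments × £24 = £5,880 ≥ base, so the credit is £0.
Renter's Relief Credit: £340,400 is at or above £304,400, so the credit is £0.
Total: £2,028 + £0 + £0 = £2,028.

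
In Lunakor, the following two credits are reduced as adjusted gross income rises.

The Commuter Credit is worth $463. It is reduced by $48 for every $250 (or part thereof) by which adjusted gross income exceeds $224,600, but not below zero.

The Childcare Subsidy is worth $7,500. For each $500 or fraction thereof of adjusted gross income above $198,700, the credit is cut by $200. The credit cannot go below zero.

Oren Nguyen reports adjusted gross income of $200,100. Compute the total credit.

Commuter Credit: $200,100 is at or below the $224,600 threshold, so the full $463 applies.
Childcare Subsidy: income exceeds $198,700 by $1,400, which is 3 full-or-partial $500 increments; reduction = 3 × $200 = $600, leaving $6,900.
Total: $463 + $6,900 = $7,363.

$7,363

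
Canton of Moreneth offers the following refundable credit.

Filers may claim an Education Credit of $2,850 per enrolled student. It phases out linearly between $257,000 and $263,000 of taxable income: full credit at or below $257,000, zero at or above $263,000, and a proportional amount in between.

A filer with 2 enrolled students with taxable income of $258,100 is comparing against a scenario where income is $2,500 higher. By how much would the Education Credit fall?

$2,375

At $258,100 — base = 2 × $2,850 = $5,700. $258,100 is $1,100 into a $6,000 phase-out range, leaving 4,900/6,000 of the credit: $5,700 × 4,900/6,000 = $4,655.
At $260,600 — base = 2 × $2,850 = $5,700. $260,600 is $3,600 into a $6,000 phase-out range, leaving 2,400/6,000 of the credit: $5,700 × 2,400/6,000 = $2,280.
Lost: $4,655 − $2,280 = $2,375.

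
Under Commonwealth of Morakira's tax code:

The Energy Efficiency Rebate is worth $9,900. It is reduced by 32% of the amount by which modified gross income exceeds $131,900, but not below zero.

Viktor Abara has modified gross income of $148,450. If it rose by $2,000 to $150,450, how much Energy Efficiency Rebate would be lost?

At $148,450 — 32% of the $16,550 excess over $131,900 is $5,296; credit = $9,900 − $5,296 = $4,604.
At $150,450 — 32% of the $18,550 excess over $131,900 is $5,936; credit = $9,900 − $5,936 = $3,964.
Lost: $4,604 − $3,964 = $640.

$640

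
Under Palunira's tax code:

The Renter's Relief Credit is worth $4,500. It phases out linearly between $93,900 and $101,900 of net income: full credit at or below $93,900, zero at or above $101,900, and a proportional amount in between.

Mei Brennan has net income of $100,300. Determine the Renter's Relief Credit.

$900

Renter's Relief Credit: $100,300 is $6,400 into a $8,000 phase-out range, leaving 1,600/8,000 of the credit: $4,500 × 1,600/8,000 = $900.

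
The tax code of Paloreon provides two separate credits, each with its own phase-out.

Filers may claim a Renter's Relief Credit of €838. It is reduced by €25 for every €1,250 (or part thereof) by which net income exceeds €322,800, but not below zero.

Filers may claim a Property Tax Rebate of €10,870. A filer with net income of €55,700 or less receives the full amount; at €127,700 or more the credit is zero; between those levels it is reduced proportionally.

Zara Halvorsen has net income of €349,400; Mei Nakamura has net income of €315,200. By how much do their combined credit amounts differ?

€550

Zara (€349,400): Renter's Relief Credit: income exceeds €322,800 by €26,600, which is 22 full-or-partial €1,250 increments; reduction = 22 × €25 = €550, leaving €288. Property Tax Rebate: €349,400 is at or above €127,700, so the credit is €0. total €288 + €0 = €288
Mei (€315,200): Renter's Relief Credit: €315,200 is at or below the €322,800 threshold, so the full €838 applies. Property Tax Rebate: €315,200 is at or above €127,700, so the credit is €0. total €838 + €0 = €838
Difference: |€288 − €838| = €550.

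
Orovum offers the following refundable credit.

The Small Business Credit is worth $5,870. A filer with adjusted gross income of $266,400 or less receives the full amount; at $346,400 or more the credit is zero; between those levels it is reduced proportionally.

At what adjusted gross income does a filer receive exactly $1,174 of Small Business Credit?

$1,174 is 1,174/5,870 of the full $5,870, so 4,696/5,870 of the $80,000 range has been used: income = $266,400 + $80,000 × 4,696/5,870 = $330,400.

$330,400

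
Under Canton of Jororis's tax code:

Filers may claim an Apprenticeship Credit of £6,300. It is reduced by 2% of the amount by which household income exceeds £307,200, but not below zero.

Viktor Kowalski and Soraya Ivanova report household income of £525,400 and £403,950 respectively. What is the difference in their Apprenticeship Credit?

Viktor (£525,400): Apprenticeship Credit: 2% of the £218,200 excess over £307,200 is £4,364; credit = £6,300 − £4,364 = £1,936.
Soraya (£403,950): Apprenticeship Credit: 2% of the £96,750 excess over £307,200 is £1,935; credit = £6,300 − £1,935 = £4,365.
Difference: |£1,936 − £4,365| = £2,429.

£2,429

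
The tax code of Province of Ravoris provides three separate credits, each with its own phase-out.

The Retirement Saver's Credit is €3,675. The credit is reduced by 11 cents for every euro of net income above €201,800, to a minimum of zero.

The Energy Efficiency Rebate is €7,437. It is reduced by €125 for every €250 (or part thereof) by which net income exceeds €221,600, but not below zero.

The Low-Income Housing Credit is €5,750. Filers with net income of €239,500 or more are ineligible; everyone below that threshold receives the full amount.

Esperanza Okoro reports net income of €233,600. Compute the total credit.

€7,364

Retirement Saver's Credit: 11% of the €31,800 excess over €201,800 is €3,498; credit = €3,675 − €3,498 = €177.
Energy Efficiency Rebate: income exceeds €221,600 by €12,000, which is 48 full-or-partial €250 increments; reduction = 48 × €125 = €6,000, leaving €1,437.
Low-Income Housing Credit: €233,600 is below the €239,500 cutoff, so the full €5,750 applies.
Total: €177 + €1,437 + €5,750 = €7,364.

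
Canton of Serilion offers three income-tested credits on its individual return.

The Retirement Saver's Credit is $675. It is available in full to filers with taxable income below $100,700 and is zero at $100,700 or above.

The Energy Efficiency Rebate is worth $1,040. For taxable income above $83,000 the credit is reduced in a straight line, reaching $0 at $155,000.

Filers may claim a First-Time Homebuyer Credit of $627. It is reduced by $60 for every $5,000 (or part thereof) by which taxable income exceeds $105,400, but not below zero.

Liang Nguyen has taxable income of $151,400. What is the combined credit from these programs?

$79

Retirement Saver's Credit: $151,400 meets or exceeds the $100,700 cutoff, so the credit is $0.
Energy Efficiency Rebate: $151,400 is $68,400 into a $72,000 phase-out range, leaving 3,600/72,000 of the credit: $1,040 × 3,600/72,000 = $52.
First-Time Homebuyer Credit: income exceeds $105,400 by $46,000, which is 10 full-or-partial $5,000 increments; reduction = 10 × $60 = $600, leaving $27.
Total: $0 + $52 + $27 = $79.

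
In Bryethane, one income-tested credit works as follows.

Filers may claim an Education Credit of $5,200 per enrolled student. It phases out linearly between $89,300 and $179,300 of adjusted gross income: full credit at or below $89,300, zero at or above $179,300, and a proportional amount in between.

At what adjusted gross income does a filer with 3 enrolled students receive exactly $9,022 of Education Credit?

$127,250

Full credit = 3 × $5,200 = $15,600.
$9,022 is 9,022/15,600 of the full $15,600, so 6,578/15,600 of the $90,000 range has been used: income = $89,300 + $90,000 × 6,578/15,600 = $127,250.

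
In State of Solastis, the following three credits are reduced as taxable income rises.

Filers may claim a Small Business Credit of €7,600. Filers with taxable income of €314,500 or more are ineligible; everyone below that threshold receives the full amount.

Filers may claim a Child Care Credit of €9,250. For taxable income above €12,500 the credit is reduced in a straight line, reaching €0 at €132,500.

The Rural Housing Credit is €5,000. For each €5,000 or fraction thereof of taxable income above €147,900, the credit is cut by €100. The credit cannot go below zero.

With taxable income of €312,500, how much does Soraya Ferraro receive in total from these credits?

Small Business Credit: €312,500 is below the €314,500 cutoff, so the full €7,600 applies.
Child Care Credit: €312,500 is at or above €132,500, so the credit is €0.
Rural Housing Credit: income exceeds €147,900 by €164,600, which is 33 full-or-partial €5,000 increments; reduction = 33 × €100 = €3,300, leaving €1,700.
Total: €7,600 + €0 + €1,700 = €9,300.

€9,300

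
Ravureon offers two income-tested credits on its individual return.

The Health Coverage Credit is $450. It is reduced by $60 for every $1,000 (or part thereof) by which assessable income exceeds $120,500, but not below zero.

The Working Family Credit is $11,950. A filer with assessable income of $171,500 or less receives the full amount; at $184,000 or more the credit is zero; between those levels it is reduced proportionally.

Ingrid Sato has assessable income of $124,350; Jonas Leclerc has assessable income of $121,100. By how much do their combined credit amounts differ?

$180

Ingrid ($124,350): Health Coverage Credit: income exceeds $120,500 by $3,850, which is 4 full-or-partial $1,000 increments; reduction = 4 × $60 = $240, leaving $210. Working Family Credit: $124,350 is at or below the $171,500 threshold, so the full $11,950 applies. total $210 + $11,950 = $12,160
Jonas ($121,100): Health Coverage Credit: income exceeds $120,500 by $600, which is 1 full-or-partial $1,000 increment; reduction = 1 × $60 = $60, leaving $390. Working Family Credit: $121,100 is at or below the $171,500 threshold, so the full $11,950 applies. total $390 + $11,950 = $12,340
Difference: |$12,160 − $12,340| = $180.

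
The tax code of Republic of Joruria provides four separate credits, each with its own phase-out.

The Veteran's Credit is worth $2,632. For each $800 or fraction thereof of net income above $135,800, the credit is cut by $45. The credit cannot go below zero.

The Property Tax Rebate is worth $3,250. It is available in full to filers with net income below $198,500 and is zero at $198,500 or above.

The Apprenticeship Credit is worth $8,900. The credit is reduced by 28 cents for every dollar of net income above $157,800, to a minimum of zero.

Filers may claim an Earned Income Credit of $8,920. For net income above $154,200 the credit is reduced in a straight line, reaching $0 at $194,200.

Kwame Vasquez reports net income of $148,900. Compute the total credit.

Veteran's Credit: income exceeds $135,800 by $13,100, which is 17 full-or-partial $800 increments; reduction = 17 × $45 = $765, leaving $1,867.
Property Tax Rebate: $148,900 is below the $198,500 cutoff, so the full $3,250 applies.
Apprenticeship Credit: $148,900 is at or below the $157,800 threshold, so the full $8,900 applies.
Earned Income Credit: $148,900 is at or below the $154,200 threshold, so the full $8,920 applies.
Total: $1,867 + $3,250 + $8,900 + $8,920 = $22,937.

$22,937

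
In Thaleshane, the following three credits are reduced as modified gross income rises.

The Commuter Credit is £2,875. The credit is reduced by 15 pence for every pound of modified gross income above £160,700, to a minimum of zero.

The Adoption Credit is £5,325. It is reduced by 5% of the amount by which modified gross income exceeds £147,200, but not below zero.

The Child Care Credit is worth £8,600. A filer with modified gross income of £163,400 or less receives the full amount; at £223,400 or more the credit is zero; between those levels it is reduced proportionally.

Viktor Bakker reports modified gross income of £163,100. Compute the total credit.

Commuter Credit: 15% of the £2,400 excess over £160,700 is £360; credit = £2,875 − £360 = £2,515.
Adoption Credit: 5% of the £15,900 excess over £147,200 is £795; credit = £5,325 − £795 = £4,530.
Child Care Credit: £163,100 is at or below the £163,400 threshold, so the full £8,600 applies.
Total: £2,515 + £4,530 + £8,600 = £15,645.

£15,645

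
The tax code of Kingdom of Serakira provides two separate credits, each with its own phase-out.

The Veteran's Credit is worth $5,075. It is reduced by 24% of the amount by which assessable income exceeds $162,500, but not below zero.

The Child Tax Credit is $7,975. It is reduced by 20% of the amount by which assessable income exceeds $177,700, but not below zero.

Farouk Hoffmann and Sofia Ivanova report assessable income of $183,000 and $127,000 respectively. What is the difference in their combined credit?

Farouk ($183,000): Veteran's Credit: 24% of the $20,500 excess over $162,500 is $4,920; credit = $5,075 − $4,920 = $155. Child Tax Credit: 20% of the $5,300 excess over $177,700 is $1,060; credit = $7,975 − $1,060 = $6,915. total $155 + $6,915 = $7,070
Sofia ($127,000): Veteran's Credit: $127,000 is at or below the $162,500 threshold, so the full $5,075 applies. Child Tax Credit: $127,000 is at or below the $177,700 threshold, so the full $7,975 applies. total $5,075 + $7,975 = $13,050
Difference: |$7,070 − $13,050| = $5,980.

$5,980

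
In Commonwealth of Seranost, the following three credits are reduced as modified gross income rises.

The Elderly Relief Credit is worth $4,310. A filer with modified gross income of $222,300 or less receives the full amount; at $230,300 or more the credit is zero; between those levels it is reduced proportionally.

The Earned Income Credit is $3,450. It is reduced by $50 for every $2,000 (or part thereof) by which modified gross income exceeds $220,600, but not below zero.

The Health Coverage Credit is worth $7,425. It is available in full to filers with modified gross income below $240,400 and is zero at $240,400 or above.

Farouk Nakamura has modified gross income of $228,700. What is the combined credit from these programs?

Elderly Relief Credit: $228,700 is $6,400 into a $8,000 phase-out range, leaving 1,600/8,000 of the credit: $4,310 × 1,600/8,000 = $862.
Earned Income Credit: income exceeds $220,600 by $8,100, which is 5 full-or-partial $2,000 increments; reduction = 5 × $50 = $250, leaving $3,200.
Health Coverage Credit: $228,700 is below the $240,400 cutoff, so the full $7,425 applies.
Total: $862 + $3,200 + $7,425 = $11,487.

$11,487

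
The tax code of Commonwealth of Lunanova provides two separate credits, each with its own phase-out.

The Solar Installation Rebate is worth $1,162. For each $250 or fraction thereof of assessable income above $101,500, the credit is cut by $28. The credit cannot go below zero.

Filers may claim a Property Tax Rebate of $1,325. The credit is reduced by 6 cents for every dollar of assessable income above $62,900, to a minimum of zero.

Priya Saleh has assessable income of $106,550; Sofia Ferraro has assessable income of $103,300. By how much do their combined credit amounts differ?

Priya ($106,550): Solar Installation Rebate: income exceeds $101,500 by $5,050, which is 21 full-or-partial $250 increments; reduction = 21 × $28 = $588, leaving $574. Property Tax Rebate: 6% of the $43,650 excess over $62,900 is $2,619 ≥ base, so the credit is $0. total $574 + $0 = $574
Sofia ($103,300): Solar Installation Rebate: income exceeds $101,500 by $1,800, which is 8 full-or-partial $250 increments; reduction = 8 × $28 = $224, leaving $938. Property Tax Rebate: 6% of the $40,400 excess over $62,900 is $2,424 ≥ base, so the credit is $0. total $938 + $0 = $938
Difference: |$574 − $938| = $364.

$364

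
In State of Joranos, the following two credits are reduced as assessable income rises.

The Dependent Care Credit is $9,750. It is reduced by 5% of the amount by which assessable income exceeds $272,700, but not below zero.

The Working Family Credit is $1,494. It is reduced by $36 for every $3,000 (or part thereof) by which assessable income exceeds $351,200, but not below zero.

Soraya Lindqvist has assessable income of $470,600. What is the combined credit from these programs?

$54

Dependent Care Credit: 5% of the $197,900 excess over $272,700 is $9,895 ≥ base, so the credit is $0.
Working Family Credit: income exceeds $351,200 by $119,400, which is 40 full-or-partial $3,000 increments; reduction = 40 × $36 = $1,440, leaving $54.
Total: $0 + $54 = $54.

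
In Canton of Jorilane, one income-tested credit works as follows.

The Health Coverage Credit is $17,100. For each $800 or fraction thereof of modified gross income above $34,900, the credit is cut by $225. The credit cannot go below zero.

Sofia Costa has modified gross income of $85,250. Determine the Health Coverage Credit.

Health Coverage Credit: income exceeds $34,900 by $50,350, which is 63 full-or-partial $800 increments; reduction = 63 × $225 = $14,175, leaving $2,925.

$2,925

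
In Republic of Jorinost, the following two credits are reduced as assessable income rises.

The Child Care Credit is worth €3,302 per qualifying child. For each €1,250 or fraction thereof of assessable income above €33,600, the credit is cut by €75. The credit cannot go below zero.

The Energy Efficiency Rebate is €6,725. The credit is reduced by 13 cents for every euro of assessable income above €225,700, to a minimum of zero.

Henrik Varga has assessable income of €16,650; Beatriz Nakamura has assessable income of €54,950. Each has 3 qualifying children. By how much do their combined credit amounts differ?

Henrik (€16,650): Child Care Credit: base = 3 × €3,302 = €9,906. €16,650 is at or below the €33,600 threshold, so the full €9,906 applies. Energy Efficiency Rebate: €16,650 is at or below the €225,700 threshold, so the full €6,725 applies. total €9,906 + €6,725 = €16,631
Beatriz (€54,950): Child Care Credit: base = 3 × €3,302 = €9,906. income exceeds €33,600 by €21,350, which is 18 full-or-partial €1,250 increments; reduction = 18 × €75 = €1,350, leaving €8,556. Energy Efficiency Rebate: €54,950 is at or below the €225,700 threshold, so the full €6,725 applies. total €8,556 + €6,725 = €15,281
Difference: |€16,631 − €15,281| = €1,350.

€1,350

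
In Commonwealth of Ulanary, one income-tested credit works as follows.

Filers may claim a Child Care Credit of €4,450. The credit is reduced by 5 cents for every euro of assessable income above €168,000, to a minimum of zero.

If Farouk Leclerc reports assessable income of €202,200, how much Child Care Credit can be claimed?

€2,740

Child Care Credit: 5% of the €34,200 excess over €168,000 is €1,710; credit = €4,450 − €1,710 = €2,740.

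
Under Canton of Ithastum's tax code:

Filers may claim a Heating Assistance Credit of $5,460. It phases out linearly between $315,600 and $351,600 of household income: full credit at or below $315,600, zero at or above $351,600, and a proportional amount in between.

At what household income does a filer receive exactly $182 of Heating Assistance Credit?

$182 is 182/5,460 of the full $5,460, so 5,278/5,460 of the $36,000 range has been used: income = $315,600 + $36,000 × 5,278/5,460 = $350,400.

$350,400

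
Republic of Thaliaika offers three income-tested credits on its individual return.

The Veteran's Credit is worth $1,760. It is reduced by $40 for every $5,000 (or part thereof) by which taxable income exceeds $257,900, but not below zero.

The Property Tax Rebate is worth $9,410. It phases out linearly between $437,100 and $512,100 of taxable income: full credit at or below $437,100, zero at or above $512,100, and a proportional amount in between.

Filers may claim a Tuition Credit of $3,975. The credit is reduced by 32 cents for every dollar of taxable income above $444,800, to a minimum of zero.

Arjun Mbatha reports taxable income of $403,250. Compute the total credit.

Veteran's Credit: income exceeds $257,900 by $145,350, which is 30 full-or-partial $5,000 increments; reduction = 30 × $40 = $1,200, leaving $560.
Property Tax Rebate: $403,250 is at or below the $437,100 threshold, so the full $9,410 applies.
Tuition Credit: $403,250 is at or below the $444,800 threshold, so the full $3,975 applies.
Total: $560 + $9,410 + $3,975 = $13,945.

$13,945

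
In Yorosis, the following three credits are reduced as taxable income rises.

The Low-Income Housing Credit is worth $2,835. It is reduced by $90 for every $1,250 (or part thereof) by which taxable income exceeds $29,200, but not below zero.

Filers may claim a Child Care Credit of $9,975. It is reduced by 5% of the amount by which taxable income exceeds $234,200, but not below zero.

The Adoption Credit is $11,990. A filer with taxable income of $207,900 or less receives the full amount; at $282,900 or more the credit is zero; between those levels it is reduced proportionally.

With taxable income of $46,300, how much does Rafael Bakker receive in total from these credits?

$23,540

Low-Income Housing Credit: income exceeds $29,200 by $17,100, which is 14 full-or-partial $1,250 increments; reduction = 14 × $90 = $1,260, leaving $1,575.
Child Care Credit: $46,300 is at or below the $234,200 threshold, so the full $9,975 applies.
Adoption Credit: $46,300 is at or below the $207,900 threshold, so the full $11,990 applies.
Total: $1,575 + $9,975 + $11,990 = $23,540.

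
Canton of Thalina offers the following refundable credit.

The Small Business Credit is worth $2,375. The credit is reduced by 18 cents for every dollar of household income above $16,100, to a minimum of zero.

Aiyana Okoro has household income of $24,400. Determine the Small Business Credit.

Small Business Credit: 18% of the $8,300 excess over $16,100 is $1,494; credit = $2,375 − $1,494 = $881.

$881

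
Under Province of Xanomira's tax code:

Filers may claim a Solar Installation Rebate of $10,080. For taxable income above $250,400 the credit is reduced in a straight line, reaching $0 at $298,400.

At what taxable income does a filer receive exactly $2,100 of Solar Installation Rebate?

$2,100 is 2,100/10,080 of the full $10,080, so 7,980/10,080 of the $48,000 range has been used: income = $250,400 + $48,000 × 7,980/10,080 = $288,400.

$288,400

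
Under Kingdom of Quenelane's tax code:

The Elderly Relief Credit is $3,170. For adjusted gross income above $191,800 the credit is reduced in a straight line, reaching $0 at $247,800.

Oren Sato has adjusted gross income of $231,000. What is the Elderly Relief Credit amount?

$951

Elderly Relief Credit: $231,000 is $39,200 into a $56,000 phase-out range, leaving 16,800/56,000 of the credit: $3,170 × 16,800/56,000 = $951.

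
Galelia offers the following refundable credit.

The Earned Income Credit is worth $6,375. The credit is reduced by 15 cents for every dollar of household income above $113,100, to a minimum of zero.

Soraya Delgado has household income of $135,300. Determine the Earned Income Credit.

$3,045

Earned Income Credit: 15% of the $22,200 excess over $113,100 is $3,330; credit = $6,375 − $3,330 = $3,045.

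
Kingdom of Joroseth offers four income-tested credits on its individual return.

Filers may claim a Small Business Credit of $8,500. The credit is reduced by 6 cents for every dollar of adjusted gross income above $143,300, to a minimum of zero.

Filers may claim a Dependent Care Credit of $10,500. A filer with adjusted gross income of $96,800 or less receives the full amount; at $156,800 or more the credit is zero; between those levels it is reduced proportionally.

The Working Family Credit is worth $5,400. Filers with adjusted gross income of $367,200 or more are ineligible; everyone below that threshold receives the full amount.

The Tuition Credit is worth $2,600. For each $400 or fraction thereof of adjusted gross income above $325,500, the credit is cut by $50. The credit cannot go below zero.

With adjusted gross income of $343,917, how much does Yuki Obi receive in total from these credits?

Small Business Credit: 6% of the $200,617 excess over $143,300 is $12,037.02 ≥ base, so the credit is $0.
Dependent Care Credit: $343,917 is at or above $156,800, so the credit is $0.
Working Family Credit: $343,917 is below the $367,200 cutoff, so the full $5,400 applies.
Tuition Credit: income exceeds $325,500 by $18,417, which is 47 full-or-partial $400 increments; reduction = 47 × $50 = $2,350, leaving $250.
Total: $0 + $0 + $5,400 + $250 = $5,650.

$5,650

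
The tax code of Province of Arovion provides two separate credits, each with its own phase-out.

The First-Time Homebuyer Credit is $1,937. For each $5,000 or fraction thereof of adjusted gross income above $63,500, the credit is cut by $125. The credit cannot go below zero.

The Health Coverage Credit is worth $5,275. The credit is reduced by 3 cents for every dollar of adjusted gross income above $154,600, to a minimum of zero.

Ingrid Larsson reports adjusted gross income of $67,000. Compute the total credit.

First-Time Homebuyer Credit: income exceeds $63,500 by $3,500, which is 1 full-or-partial $5,000 increment; reduction = 1 × $125 = $125, leaving $1,812.
Health Coverage Credit: $67,000 is at or below the $154,600 threshold, so the full $5,275 applies.
Total: $1,812 + $5,275 = $7,087.

$7,087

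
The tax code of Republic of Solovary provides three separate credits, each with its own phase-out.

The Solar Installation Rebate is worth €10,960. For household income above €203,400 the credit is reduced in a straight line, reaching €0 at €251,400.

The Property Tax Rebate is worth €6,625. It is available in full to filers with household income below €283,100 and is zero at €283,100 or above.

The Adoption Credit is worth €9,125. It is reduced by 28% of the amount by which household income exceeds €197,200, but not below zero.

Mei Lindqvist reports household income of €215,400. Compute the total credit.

€18,874

Solar Installation Rebate: €215,400 is €12,000 into a €48,000 phase-out range, leaving 36,000/48,000 of the credit: €10,960 × 36,000/48,000 = €8,220.
Property Tax Rebate: €215,400 is below the €283,100 cutoff, so the full €6,625 applies.
Adoption Credit: 28% of the €18,200 excess over €197,200 is €5,096; credit = €9,125 − €5,096 = €4,029.
Total: €8,220 + €6,625 + €4,029 = €18,874.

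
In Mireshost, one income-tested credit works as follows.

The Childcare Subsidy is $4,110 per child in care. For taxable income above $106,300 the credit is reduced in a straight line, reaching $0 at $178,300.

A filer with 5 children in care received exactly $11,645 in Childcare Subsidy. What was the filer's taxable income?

$137,500

Full credit = 5 × $4,110 = $20,550.
$11,645 is 11,645/20,550 of the full $20,550, so 8,905/20,550 of the $72,000 range has been used: income = $106,300 + $72,000 × 8,905/20,550 = $137,500.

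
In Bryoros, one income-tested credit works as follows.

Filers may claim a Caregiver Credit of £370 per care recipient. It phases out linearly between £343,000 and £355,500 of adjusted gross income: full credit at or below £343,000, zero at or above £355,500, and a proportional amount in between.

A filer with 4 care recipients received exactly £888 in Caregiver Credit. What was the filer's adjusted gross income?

£348,000

Full credit = 4 × £370 = £1,480.
£888 is 888/1,480 of the full £1,480, so 592/1,480 of the £12,500 range has been used: income = £343,000 + £12,500 × 592/1,480 = £348,000.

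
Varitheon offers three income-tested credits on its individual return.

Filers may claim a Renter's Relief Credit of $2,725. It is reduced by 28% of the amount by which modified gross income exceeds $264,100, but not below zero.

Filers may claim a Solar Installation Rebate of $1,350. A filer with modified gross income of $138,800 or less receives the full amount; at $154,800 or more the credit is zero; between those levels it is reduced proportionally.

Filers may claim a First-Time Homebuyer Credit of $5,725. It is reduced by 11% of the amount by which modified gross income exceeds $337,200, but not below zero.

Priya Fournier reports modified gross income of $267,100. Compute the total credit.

$7,610

Renter's Relief Credit: 28% of the $3,000 excess over $264,100 is $840; credit = $2,725 − $840 = $1,885.
Solar Installation Rebate: $267,100 is at or above $154,800, so the credit is $0.
First-Time Homebuyer Credit: $267,100 is at or below the $337,200 threshold, so the full $5,725 applies.
Total: $1,885 + $0 + $5,725 = $7,610.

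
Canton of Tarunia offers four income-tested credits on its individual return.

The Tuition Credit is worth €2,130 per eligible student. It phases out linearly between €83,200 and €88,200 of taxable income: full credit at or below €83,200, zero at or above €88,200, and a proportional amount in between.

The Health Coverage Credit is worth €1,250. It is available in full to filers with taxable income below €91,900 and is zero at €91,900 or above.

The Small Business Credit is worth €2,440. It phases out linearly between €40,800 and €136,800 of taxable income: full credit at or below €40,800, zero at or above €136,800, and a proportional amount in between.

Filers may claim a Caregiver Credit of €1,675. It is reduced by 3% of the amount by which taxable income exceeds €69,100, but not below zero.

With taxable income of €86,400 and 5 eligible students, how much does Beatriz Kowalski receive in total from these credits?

€7,521

Tuition Credit: base = 5 × €2,130 = €10,650. €86,400 is €3,200 into a €5,000 phase-out range, leaving 1,800/5,000 of the credit: €10,650 × 1,800/5,000 = €3,834.
Health Coverage Credit: €86,400 is below the €91,900 cutoff, so the full €1,250 applies.
Small Business Credit: €86,400 is €45,600 into a €96,000 phase-out range, leaving 50,400/96,000 of the credit: €2,440 × 50,400/96,000 = €1,281.
Caregiver Credit: 3% of the €17,300 excess over €69,100 is €519; credit = €1,675 − €519 = €1,156.
Total: €3,834 + €1,250 + €1,281 + €1,156 = €7,521.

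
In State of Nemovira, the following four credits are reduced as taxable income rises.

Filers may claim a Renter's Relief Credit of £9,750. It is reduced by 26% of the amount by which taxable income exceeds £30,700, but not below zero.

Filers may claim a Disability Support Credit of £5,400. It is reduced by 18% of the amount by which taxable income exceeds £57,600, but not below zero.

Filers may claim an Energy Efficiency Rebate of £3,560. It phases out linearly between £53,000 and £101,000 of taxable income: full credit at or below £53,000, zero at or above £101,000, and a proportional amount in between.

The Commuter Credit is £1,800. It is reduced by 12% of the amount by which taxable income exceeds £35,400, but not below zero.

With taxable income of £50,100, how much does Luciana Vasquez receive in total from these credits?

Renter's Relief Credit: 26% of the £19,400 excess over £30,700 is £5,044; credit = £9,750 − £5,044 = £4,706.
Disability Support Credit: £50,100 is at or below the £57,600 threshold, so the full £5,400 applies.
Energy Efficiency Rebate: £50,100 is at or below the £53,000 threshold, so the full £3,560 applies.
Commuter Credit: 12% of the £14,700 excess over £35,400 is £1,764; credit = £1,800 − £1,764 = £36.
Total: £4,706 + £5,400 + £3,560 + £36 = £13,702.

£13,702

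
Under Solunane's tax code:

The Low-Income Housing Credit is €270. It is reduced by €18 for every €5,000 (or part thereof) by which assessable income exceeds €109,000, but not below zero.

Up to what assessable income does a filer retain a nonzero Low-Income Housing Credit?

€179,000

After 14 increments the reduction is 14 × €18 = €252, leaving €18; one more increment wipes it out. Increment 14 ends at excess 14 × €5,000 = €70,000, so the highest qualifying income is €109,000 + €70,000 = €179,000.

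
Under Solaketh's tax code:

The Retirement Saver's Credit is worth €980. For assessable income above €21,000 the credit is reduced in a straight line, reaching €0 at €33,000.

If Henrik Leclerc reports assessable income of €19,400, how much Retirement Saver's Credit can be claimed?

Retirement Saver's Credit: €19,400 is at or below the €21,000 threshold, so the full €980 applies.

€980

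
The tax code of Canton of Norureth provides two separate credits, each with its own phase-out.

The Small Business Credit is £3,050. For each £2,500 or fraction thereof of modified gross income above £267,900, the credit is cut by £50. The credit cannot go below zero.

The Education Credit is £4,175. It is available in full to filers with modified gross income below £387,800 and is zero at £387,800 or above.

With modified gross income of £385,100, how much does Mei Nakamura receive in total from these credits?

Small Business Credit: income exceeds £267,900 by £117,200, which is 47 full-or-partial £2,500 increments; reduction = 47 × £50 = £2,350, leaving £700.
Education Credit: £385,100 is below the £387,800 cutoff, so the full £4,175 applies.
Total: £700 + £4,175 = £4,875.

£4,875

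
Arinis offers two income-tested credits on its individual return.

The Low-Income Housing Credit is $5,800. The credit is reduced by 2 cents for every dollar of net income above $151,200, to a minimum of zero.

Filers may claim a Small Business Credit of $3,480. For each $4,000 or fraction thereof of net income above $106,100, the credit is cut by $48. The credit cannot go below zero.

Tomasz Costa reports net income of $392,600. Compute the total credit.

Low-Income Housing Credit: 2% of the $241,400 excess over $151,200 is $4,828; credit = $5,800 − $4,828 = $972.
Small Business Credit: income exceeds $106,100 by $286,500, which is 72 full-or-partial $4,000 increments; reduction = 72 × $48 = $3,456, leaving $24.
Total: $972 + $24 = $996.

$996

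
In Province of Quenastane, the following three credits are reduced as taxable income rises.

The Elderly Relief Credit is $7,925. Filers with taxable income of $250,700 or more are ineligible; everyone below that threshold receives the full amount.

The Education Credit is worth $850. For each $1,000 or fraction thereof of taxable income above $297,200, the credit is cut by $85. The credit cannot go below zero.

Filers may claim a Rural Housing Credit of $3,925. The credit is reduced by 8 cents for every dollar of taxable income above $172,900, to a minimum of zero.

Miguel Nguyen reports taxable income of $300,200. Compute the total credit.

Elderly Relief Credit: $300,200 meets or exceeds the $250,700 cutoff, so the credit is $0.
Education Credit: income exceeds $297,200 by $3,000, which is 3 full-or-partial $1,000 increments; reduction = 3 × $85 = $255, leaving $595.
Rural Housing Credit: 8% of the $127,300 excess over $172,900 is $10,184 ≥ base, so the credit is $0.
Total: $0 + $595 + $0 = $595.

$595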